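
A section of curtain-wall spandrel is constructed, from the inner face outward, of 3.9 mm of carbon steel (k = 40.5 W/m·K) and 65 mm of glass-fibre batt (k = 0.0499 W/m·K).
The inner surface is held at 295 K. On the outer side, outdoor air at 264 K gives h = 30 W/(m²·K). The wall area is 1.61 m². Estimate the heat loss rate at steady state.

Q ≈ 37.4 W

Series thermal resistances:
R_carbon steel = L/(kA) = 0.0039/(40.5×1.61) = 5.981×10^-5 K/W
R_glass-fibre batt = L/(kA) = 0.065/(0.0499×1.61) = 0.8091 K/W
R_outer film = 1/(h_o·A) = 1/(30×1.61) = 0.0207 K/W
R_total = 0.8298 K/W
Q = ΔT / R_total = 31 / 0.8298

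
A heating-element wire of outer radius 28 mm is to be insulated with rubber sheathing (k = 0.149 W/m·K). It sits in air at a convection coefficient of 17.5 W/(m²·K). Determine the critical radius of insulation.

r_cr ≈ 8.51 mm

For a cylinder r_cr = k/h = 0.149/17.5
r_cr = 8.51 mm; since the bare radius (28 mm) is above r_cr, any added insulation will reduce heat loss.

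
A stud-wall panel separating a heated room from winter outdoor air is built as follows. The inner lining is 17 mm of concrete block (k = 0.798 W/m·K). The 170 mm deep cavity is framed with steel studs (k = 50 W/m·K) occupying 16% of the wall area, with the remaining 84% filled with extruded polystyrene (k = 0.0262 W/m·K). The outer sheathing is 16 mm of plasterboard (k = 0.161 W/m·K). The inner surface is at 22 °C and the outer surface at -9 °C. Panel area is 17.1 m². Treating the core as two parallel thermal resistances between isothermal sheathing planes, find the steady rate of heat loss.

Sheathing layers in series; stud and cavity paths in parallel between them.
R_inner = 0.017/(0.798×17.1) = 0.001246 K/W
R_stud  = 0.17/(50×0.16×17.1) = 0.001243 K/W
R_cav   = 0.17/(0.0262×0.84×17.1) = 0.4517 K/W
1/R_core = 1/R_stud + 1/R_cav → R_core = 0.001239 K/W
R_outer = 0.016/(0.161×17.1) = 0.005812 K/W
R_total = 0.008297 K/W
Q = ΔT/R_total = 31/0.008297

Q ≈ 3740 W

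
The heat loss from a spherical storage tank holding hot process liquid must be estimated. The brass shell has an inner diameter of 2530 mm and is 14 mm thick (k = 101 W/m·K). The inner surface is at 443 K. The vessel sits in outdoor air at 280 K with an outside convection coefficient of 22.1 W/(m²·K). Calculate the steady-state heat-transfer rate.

Radial (spherical) resistances in series:
R_brass shell = (1/1.265 − 1/1.279)/(4π×101) = 6.818×10^-6 K/W
R_outer film = 1/(h·4πr_o²) = 1/(22.1×4π×1.279²) = 0.002201 K/W
R_total = 0.002208 K/W
Q = ΔT/R_total = 163/0.002208

Q ≈ 73800 W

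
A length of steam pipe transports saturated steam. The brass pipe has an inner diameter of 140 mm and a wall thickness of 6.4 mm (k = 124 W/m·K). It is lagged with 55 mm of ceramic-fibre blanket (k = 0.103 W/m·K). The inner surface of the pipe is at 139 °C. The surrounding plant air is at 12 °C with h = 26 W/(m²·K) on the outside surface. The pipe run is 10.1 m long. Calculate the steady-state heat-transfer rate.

Q ≈ 1450 W

Treating each annulus and film as a series resistance:
R_brass pipe wall = ln(76.4/70)/(2π×124×10.1) = 1.112×10^-5 K/W
R_ceramic-fibre blanket = ln(131.4/76.4)/(2π×0.103×10.1) = 0.08296 K/W
R_outer film = 1/(h_o·2πr_oL) = 1/(26×2π×0.1314×10.1) = 0.004612 K/W
R_total = 0.08758 K/W
Q = ΔT/R_total = 127/0.08758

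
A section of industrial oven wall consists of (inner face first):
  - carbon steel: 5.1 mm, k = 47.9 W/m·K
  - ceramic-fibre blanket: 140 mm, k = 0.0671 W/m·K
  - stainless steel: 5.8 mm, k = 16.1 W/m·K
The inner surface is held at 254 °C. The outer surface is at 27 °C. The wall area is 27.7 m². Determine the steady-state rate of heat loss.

Series thermal resistances:
R_carbon steel = L/(kA) = 0.0051/(47.9×27.7) = 3.844×10^-6 K/W
R_ceramic-fibre blanket = L/(kA) = 0.14/(0.0671×27.7) = 0.07532 K/W
R_stainless steel = L/(kA) = 0.0058/(16.1×27.7) = 1.301×10^-5 K/W
R_total = 0.07534 K/W
Q = ΔT / R_total = 227 / 0.07534

Q ≈ 3010 W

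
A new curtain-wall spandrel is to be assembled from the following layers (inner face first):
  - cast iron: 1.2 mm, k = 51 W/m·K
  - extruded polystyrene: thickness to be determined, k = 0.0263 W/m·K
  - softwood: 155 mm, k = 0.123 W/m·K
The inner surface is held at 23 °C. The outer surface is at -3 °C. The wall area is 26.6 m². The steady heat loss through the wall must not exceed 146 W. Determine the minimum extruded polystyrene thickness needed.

L ≈ 91.4 mm

Series thermal resistances:
R_cast iron = L/(kA) = 0.0012/(51×26.6) = 8.846×10^-7 K/W
R_softwood = L/(kA) = 0.155/(0.123×26.6) = 0.04737 K/W
Sum of the known resistances R_other = 0.04738 K/W
Required total resistance R_tot = ΔT/Q_allow = 26/146 = 0.1781 K/W
R_extruded polystyrene = R_tot − R_other = 0.1307 K/W
L = R·k·A = 0.1307×0.0263×26.6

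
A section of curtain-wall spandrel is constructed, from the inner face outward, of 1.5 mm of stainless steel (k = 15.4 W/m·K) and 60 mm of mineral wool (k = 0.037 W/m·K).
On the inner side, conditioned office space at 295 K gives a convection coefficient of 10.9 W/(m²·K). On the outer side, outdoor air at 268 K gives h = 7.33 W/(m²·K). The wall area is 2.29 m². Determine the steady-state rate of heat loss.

Q ≈ 33.4 W

Treating each layer as a thermal resistance in series:
R_inner film = 1/(h_i·A) = 1/(10.9×2.29) = 0.04006 K/W
R_stainless steel = L/(kA) = 0.0015/(15.4×2.29) = 4.253×10^-5 K/W
R_mineral wool = L/(kA) = 0.06/(0.037×2.29) = 0.7081 K/W
R_outer film = 1/(h_o·A) = 1/(7.33×2.29) = 0.05957 K/W
R_total = 0.8078 K/W
Q = ΔT / R_total = 27 / 0.8078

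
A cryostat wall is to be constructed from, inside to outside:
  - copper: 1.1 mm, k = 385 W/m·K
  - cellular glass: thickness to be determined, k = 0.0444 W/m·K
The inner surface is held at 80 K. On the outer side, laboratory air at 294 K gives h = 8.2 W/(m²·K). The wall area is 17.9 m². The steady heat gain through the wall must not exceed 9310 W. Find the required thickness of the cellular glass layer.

L ≈ 12.9 mm

Using the resistance-network approach (series):
R_copper = L/(kA) = 0.0011/(385×17.9) = 1.596×10^-7 K/W
R_outer film = 1/(h_o·A) = 1/(8.2×17.9) = 0.006813 K/W
Sum of the known resistances R_other = 0.006813 K/W
Required total resistance R_tot = ΔT/Q_allow = 214/9310 = 0.02299 K/W
R_cellular glass = R_tot − R_other = 0.01617 K/W
L = R·k·A = 0.01617×0.0444×17.9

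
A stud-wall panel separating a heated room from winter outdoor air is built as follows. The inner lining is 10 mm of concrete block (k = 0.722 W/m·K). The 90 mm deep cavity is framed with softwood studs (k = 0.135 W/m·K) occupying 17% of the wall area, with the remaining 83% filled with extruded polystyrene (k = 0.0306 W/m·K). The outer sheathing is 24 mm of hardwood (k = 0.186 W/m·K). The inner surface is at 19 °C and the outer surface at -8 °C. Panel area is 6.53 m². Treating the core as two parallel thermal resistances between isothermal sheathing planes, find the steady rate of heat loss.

Q ≈ 88 W

Sheathing layers in series; stud and cavity paths in parallel between them.
R_inner = 0.01/(0.722×6.53) = 0.002121 K/W
R_stud  = 0.09/(0.135×0.17×6.53) = 0.6005 K/W
R_cav   = 0.09/(0.0306×0.83×6.53) = 0.5427 K/W
1/R_core = 1/R_stud + 1/R_cav → R_core = 0.2851 K/W
R_outer = 0.024/(0.186×6.53) = 0.01976 K/W
R_total = 0.307 K/W
Q = ΔT/R_total = 27/0.307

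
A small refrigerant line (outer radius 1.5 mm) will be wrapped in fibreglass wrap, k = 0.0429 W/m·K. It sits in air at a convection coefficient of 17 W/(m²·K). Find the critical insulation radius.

r_cr ≈ 2.52 mm

For a cylinder r_cr = k/h = 0.0429/17
r_cr = 2.52 mm; since the bare radius (1.5 mm) is below r_cr, adding a thin layer of insulation will *increase* heat loss.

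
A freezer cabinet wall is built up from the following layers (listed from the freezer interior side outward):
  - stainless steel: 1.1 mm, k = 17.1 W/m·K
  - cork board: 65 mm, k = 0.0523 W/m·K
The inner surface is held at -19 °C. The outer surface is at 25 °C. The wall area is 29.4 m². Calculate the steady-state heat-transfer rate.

Q ≈ 1040 W

Series thermal resistances:
R_stainless steel = L/(kA) = 0.0011/(17.1×29.4) = 2.188×10^-6 K/W
R_cork board = L/(kA) = 0.065/(0.0523×29.4) = 0.04227 K/W
R_total = 0.04228 K/W
Q = ΔT / R_total = 44 / 0.04228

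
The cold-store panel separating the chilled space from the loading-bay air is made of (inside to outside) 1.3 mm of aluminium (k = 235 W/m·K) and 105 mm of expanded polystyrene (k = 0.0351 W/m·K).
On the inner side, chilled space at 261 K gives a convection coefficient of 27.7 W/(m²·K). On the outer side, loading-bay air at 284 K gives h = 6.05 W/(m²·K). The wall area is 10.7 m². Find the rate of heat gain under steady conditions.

Using the resistance-network approach (series):
R_inner film = 1/(h_i·A) = 1/(27.7×10.7) = 0.003374 K/W
R_aluminium = L/(kA) = 0.0013/(235×10.7) = 5.17×10^-7 K/W
R_expanded polystyrene = L/(kA) = 0.105/(0.0351×10.7) = 0.2796 K/W
R_outer film = 1/(h_o·A) = 1/(6.05×10.7) = 0.01545 K/W
R_total = 0.2984 K/W
Q = ΔT / R_total = 23 / 0.2984

Q ≈ 77.1 W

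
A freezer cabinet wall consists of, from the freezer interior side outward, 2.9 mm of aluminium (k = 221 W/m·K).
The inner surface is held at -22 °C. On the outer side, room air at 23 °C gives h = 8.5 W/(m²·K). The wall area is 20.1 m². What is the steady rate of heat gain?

Series thermal resistances:
R_aluminium = L/(kA) = 0.0029/(221×20.1) = 6.528×10^-7 K/W
R_outer film = 1/(h_o·A) = 1/(8.5×20.1) = 0.005853 K/W
R_total = 0.005854 K/W
Q = ΔT / R_total = 45 / 0.005854

Q ≈ 7690 W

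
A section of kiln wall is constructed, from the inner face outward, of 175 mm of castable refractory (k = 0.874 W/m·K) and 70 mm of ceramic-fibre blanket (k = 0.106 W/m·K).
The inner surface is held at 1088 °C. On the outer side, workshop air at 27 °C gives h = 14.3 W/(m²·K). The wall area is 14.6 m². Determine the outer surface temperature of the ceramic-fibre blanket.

T ≈ 107 °C

Thermal resistances in series:
R_castable refractory = L/(kA) = 0.175/(0.874×14.6) = 0.01371 K/W
R_ceramic-fibre blanket = L/(kA) = 0.07/(0.106×14.6) = 0.04523 K/W
R_outer film = 1/(h_o·A) = 1/(14.3×14.6) = 0.00479 K/W
R_total = 0.06374 K/W;  Q = ΔT/R_total = 1061/0.06374 = 16650 W
T_interface = T_inner − Q·ΣR(inner→interface) = 1088 − 16600×0.05895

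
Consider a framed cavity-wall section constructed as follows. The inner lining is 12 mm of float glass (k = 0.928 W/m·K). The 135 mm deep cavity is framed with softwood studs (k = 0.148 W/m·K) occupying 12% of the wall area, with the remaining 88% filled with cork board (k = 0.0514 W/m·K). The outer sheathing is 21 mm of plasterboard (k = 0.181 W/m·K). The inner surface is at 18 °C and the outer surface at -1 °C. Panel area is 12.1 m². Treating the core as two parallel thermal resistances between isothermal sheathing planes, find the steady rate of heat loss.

Q ≈ 101 W

Sheathing layers in series; stud and cavity paths in parallel between them.
R_inner = 0.012/(0.928×12.1) = 0.001069 K/W
R_stud  = 0.135/(0.148×0.12×12.1) = 0.6282 K/W
R_cav   = 0.135/(0.0514×0.88×12.1) = 0.2467 K/W
1/R_core = 1/R_stud + 1/R_cav → R_core = 0.1771 K/W
R_outer = 0.021/(0.181×12.1) = 0.009589 K/W
R_total = 0.1878 K/W
Q = ΔT/R_total = 19/0.1878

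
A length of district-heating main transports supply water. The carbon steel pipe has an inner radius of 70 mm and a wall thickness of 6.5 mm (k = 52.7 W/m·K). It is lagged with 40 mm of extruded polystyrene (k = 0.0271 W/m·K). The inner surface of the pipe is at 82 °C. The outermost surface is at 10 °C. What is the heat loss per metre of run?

q′ ≈ 29.1 W/m

Radial resistances (cylindrical: R_cond = ln(r_o/r_i)/(2πkL), R_conv = 1/(h·2πrL)):
R_carbon steel pipe wall = ln(76.5/70)/(2π×52.7×1) = 2.682×10^-4 K/W
R_extruded polystyrene = ln(116.5/76.5)/(2π×0.0271×1) = 2.47 K/W
R_total = 2.47 K/W
Q = ΔT/R_total = 72/2.47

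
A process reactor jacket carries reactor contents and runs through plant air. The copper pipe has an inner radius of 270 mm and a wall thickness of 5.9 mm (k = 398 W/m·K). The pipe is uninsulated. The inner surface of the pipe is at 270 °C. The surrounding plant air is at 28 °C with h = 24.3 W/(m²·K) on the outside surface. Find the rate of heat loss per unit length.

Per-layer cylindrical resistances, series-summed:
R_copper pipe wall = ln(275.9/270)/(2π×398×1) = 8.644×10^-6 K/W
R_outer film = 1/(h_o·2πr_oL) = 1/(24.3×2π×0.2759×1) = 0.02374 K/W
R_total = 0.02375 K/W
Q = ΔT/R_total = 242/0.02375

q′ ≈ 10200 W/m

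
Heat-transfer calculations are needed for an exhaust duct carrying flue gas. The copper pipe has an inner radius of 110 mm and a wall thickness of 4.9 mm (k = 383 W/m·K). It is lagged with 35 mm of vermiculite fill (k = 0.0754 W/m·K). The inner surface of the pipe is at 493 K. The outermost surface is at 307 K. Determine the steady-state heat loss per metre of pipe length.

For a radial system each layer contributes R = ln(r_out/r_in)/(2πkL); films add R = 1/(hA).
R_copper pipe wall = ln(114.9/110)/(2π×383×1) = 1.811×10^-5 K/W
R_vermiculite fill = ln(149.9/114.9)/(2π×0.0754×1) = 0.5613 K/W
R_total = 0.5613 K/W
Q = ΔT/R_total = 186/0.5613

q′ ≈ 331 W/m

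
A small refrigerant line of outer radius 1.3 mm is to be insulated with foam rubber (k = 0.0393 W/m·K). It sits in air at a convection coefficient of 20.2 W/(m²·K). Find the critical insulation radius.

For a cylinder r_cr = k/h = 0.0393/20.2
r_cr = 1.95 mm; since the bare radius (1.3 mm) is below r_cr, adding a thin layer of insulation will *increase* heat loss.

r_cr ≈ 1.95 mm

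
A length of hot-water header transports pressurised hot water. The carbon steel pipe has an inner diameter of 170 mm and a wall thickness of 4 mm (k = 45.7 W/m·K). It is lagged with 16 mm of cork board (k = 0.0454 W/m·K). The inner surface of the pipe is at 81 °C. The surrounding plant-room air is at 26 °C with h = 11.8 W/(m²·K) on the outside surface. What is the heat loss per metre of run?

q′ ≈ 77.7 W/m

Treating each annulus and film as a series resistance:
R_carbon steel pipe wall = ln(89/85)/(2π×45.7×1) = 1.601×10^-4 K/W
R_cork board = ln(105/89)/(2π×0.0454×1) = 0.5796 K/W
R_outer film = 1/(h_o·2πr_oL) = 1/(11.8×2π×0.105×1) = 0.1285 K/W
R_total = 0.7082 K/W
Q = ΔT/R_total = 55/0.7082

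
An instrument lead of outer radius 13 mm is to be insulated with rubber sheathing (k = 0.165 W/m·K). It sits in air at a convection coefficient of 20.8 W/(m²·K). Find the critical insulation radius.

r_cr ≈ 7.93 mm

For a cylinder r_cr = k/h = 0.165/20.8
r_cr = 7.93 mm; since the bare radius (13 mm) is above r_cr, any added insulation will reduce heat loss.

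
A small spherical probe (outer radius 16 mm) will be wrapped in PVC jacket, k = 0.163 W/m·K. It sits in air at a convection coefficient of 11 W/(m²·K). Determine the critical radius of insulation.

r_cr ≈ 29.6 mm

For a sphere r_cr = 2k/h = 2×0.163/11
r_cr = 29.6 mm; since the bare radius (16 mm) is below r_cr, adding a thin layer of insulation will *increase* heat loss.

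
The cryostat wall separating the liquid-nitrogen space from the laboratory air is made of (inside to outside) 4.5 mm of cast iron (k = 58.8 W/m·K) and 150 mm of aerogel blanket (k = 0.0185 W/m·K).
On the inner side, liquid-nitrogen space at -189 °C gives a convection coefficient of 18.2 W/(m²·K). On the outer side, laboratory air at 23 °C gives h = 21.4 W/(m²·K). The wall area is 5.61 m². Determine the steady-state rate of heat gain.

Q ≈ 145 W

Thermal resistances in series:
R_inner film = 1/(h_i·A) = 1/(18.2×5.61) = 0.009794 K/W
R_cast iron = L/(kA) = 0.0045/(58.8×5.61) = 1.364×10^-5 K/W
R_aerogel blanket = L/(kA) = 0.15/(0.0185×5.61) = 1.445 K/W
R_outer film = 1/(h_o·A) = 1/(21.4×5.61) = 0.00833 K/W
R_total = 1.463 K/W
Q = ΔT / R_total = 212 / 1.463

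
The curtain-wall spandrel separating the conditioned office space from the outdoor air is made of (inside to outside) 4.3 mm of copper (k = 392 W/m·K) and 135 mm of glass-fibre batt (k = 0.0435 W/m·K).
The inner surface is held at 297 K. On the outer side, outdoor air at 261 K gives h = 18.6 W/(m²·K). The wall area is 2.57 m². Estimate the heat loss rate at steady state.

Model the wall as resistances in series:
R_copper = L/(kA) = 0.0043/(392×2.57) = 4.268×10^-6 K/W
R_glass-fibre batt = L/(kA) = 0.135/(0.0435×2.57) = 1.208 K/W
R_outer film = 1/(h_o·A) = 1/(18.6×2.57) = 0.02092 K/W
R_total = 1.228 K/W
Q = ΔT / R_total = 36 / 1.228

Q ≈ 29.3 W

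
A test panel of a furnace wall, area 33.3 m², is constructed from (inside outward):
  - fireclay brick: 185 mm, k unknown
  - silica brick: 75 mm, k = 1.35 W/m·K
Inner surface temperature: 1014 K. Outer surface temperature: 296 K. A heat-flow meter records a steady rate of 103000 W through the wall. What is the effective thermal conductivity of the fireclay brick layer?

Treating each layer as a thermal resistance in series:
R_silica brick = L/(kA) = 0.075/(1.35×33.3) = 0.001668 K/W
Sum of known resistances R_other = 0.001668 K/W
Total R = ΔT/Q = 718/103000 = 0.006971 K/W
R_fireclay brick = R_total − R_other = 0.005303 K/W
k = L/(R·A) = 0.185/(0.005303×33.3)

k ≈ 1.05 W/(m·K)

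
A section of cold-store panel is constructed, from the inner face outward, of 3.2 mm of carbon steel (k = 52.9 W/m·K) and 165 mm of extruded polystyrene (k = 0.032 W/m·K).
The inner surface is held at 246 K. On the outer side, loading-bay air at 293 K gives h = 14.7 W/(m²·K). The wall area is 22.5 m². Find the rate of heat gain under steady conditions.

Series thermal resistances:
R_carbon steel = L/(kA) = 0.0032/(52.9×22.5) = 2.689×10^-6 K/W
R_extruded polystyrene = L/(kA) = 0.165/(0.032×22.5) = 0.2292 K/W
R_outer film = 1/(h_o·A) = 1/(14.7×22.5) = 0.003023 K/W
R_total = 0.2322 K/W
Q = ΔT / R_total = 47 / 0.2322

Q ≈ 202 W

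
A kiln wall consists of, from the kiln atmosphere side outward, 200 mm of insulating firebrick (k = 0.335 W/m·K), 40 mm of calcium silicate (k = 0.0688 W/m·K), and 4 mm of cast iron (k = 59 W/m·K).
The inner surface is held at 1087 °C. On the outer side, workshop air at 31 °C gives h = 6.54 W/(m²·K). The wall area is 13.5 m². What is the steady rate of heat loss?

Q ≈ 10700 W

Series thermal resistances:
R_insulating firebrick = L/(kA) = 0.2/(0.335×13.5) = 0.04422 K/W
R_calcium silicate = L/(kA) = 0.04/(0.0688×13.5) = 0.04307 K/W
R_cast iron = L/(kA) = 0.004/(59×13.5) = 5.022×10^-6 K/W
R_outer film = 1/(h_o·A) = 1/(6.54×13.5) = 0.01133 K/W
R_total = 0.09862 K/W
Q = ΔT / R_total = 1056 / 0.09862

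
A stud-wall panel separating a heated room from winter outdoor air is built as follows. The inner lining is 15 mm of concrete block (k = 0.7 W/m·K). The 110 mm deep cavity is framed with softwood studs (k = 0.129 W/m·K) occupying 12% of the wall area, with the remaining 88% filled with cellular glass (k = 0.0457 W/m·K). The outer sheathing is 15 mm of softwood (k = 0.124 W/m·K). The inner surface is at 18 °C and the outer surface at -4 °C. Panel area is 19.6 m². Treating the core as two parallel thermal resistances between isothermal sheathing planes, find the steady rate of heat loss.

Q ≈ 204 W

Sheathing layers in series; stud and cavity paths in parallel between them.
R_inner = 0.015/(0.7×19.6) = 0.001093 K/W
R_stud  = 0.11/(0.129×0.12×19.6) = 0.3625 K/W
R_cav   = 0.11/(0.0457×0.88×19.6) = 0.1396 K/W
1/R_core = 1/R_stud + 1/R_cav → R_core = 0.1008 K/W
R_outer = 0.015/(0.124×19.6) = 0.006172 K/W
R_total = 0.108 K/W
Q = ΔT/R_total = 22/0.108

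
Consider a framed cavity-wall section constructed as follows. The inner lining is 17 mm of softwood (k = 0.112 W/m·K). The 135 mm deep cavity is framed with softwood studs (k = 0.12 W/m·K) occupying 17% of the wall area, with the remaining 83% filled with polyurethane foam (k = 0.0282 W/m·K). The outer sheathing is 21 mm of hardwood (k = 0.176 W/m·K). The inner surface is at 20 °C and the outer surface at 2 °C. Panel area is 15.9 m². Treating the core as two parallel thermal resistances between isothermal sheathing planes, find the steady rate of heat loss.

Q ≈ 85.4 W

Sheathing layers in series; stud and cavity paths in parallel between them.
R_inner = 0.017/(0.112×15.9) = 0.009546 K/W
R_stud  = 0.135/(0.12×0.17×15.9) = 0.4162 K/W
R_cav   = 0.135/(0.0282×0.83×15.9) = 0.3628 K/W
1/R_core = 1/R_stud + 1/R_cav → R_core = 0.1938 K/W
R_outer = 0.021/(0.176×15.9) = 0.007504 K/W
R_total = 0.2109 K/W
Q = ΔT/R_total = 18/0.2109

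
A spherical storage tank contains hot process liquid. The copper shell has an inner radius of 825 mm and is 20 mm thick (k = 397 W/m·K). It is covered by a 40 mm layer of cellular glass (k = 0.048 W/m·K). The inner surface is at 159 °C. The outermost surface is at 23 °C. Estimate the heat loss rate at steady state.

Q ≈ 1530 W

Radial (spherical) resistances in series:
R_copper shell = (1/0.825 − 1/0.845)/(4π×397) = 5.751×10^-6 K/W
R_cellular glass = (1/0.845 − 1/0.885)/(4π×0.048) = 0.08868 K/W
R_total = 0.08868 K/W
Q = ΔT/R_total = 136/0.08868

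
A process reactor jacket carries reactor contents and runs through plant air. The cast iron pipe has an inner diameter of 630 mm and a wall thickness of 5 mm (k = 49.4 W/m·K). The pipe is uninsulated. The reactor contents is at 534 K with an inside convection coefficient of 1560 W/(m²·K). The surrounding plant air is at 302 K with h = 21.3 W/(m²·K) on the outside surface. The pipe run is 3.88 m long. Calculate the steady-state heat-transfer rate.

Treating each annulus and film as a series resistance:
R_inner film = 1/(h_i·2πr₁L) = 1/(1560×2π×0.315×3.88) = 8.347×10^-5 K/W
R_cast iron pipe wall = ln(320/315)/(2π×49.4×3.88) = 1.308×10^-5 K/W
R_outer film = 1/(h_o·2πr_oL) = 1/(21.3×2π×0.32×3.88) = 0.006018 K/W
R_total = 0.006115 K/W
Q = ΔT/R_total = 232/0.006115

Q ≈ 37900 W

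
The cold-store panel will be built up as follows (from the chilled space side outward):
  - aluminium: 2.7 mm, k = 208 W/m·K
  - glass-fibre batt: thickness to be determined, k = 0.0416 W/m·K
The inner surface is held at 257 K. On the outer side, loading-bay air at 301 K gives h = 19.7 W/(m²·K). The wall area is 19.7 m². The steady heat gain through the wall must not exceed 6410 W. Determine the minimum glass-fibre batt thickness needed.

L ≈ 3.51 mm

Model the wall as resistances in series:
R_aluminium = L/(kA) = 0.0027/(208×19.7) = 6.589×10^-7 K/W
R_outer film = 1/(h_o·A) = 1/(19.7×19.7) = 0.002577 K/W
Sum of the known resistances R_other = 0.002577 K/W
Required total resistance R_tot = ΔT/Q_allow = 44/6410 = 0.006864 K/W
R_glass-fibre batt = R_tot − R_other = 0.004287 K/W
L = R·k·A = 0.004287×0.0416×19.7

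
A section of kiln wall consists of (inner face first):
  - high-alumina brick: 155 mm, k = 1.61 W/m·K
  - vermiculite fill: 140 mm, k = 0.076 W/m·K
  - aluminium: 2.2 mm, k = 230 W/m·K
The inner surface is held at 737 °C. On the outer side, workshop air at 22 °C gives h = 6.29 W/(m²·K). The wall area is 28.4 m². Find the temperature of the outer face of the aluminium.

Treating each layer as a thermal resistance in series:
R_high-alumina brick = L/(kA) = 0.155/(1.61×28.4) = 0.00339 K/W
R_vermiculite fill = L/(kA) = 0.14/(0.076×28.4) = 0.06486 K/W
R_aluminium = L/(kA) = 0.0022/(230×28.4) = 3.368×10^-7 K/W
R_outer film = 1/(h_o·A) = 1/(6.29×28.4) = 0.005598 K/W
R_total = 0.07385 K/W;  Q = ΔT/R_total = 715/0.07385 = 9682 W
T_interface = T_inner − Q·ΣR(inner→interface) = 737 − 9680×0.06825

T ≈ 76.2 °C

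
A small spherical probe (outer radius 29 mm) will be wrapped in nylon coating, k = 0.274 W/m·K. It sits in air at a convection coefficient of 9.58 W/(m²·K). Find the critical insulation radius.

For a sphere r_cr = 2k/h = 2×0.274/9.58
r_cr = 57.2 mm; since the bare radius (29 mm) is below r_cr, adding a thin layer of insulation will *increase* heat loss.

r_cr ≈ 57.2 mm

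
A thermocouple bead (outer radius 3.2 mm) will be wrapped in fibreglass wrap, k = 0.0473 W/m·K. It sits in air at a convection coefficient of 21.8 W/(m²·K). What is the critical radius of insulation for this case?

For a sphere r_cr = 2k/h = 2×0.0473/21.8
r_cr = 4.34 mm; since the bare radius (3.2 mm) is below r_cr, adding a thin layer of insulation will *increase* heat loss.

r_cr ≈ 4.34 mm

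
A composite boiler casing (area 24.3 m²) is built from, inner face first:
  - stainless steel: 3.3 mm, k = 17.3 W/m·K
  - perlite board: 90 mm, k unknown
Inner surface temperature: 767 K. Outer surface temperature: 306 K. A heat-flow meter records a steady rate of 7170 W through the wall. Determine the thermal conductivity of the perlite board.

Series thermal resistances:
R_stainless steel = L/(kA) = 0.0033/(17.3×24.3) = 7.85×10^-6 K/W
Sum of known resistances R_other = 7.85×10^-6 K/W
Total R = ΔT/Q = 461/7170 = 0.0643 K/W
R_perlite board = R_total − R_other = 0.06429 K/W
k = L/(R·A) = 0.09/(0.06429×24.3)

k ≈ 0.0576 W/(m·K)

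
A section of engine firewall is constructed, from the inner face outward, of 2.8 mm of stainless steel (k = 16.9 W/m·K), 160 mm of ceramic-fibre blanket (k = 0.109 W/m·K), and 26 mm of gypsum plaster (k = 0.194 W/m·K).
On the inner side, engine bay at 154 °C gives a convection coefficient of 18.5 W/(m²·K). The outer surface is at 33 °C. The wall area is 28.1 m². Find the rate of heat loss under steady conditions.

Q ≈ 2050 W

Thermal resistances in series:
R_inner film = 1/(h_i·A) = 1/(18.5×28.1) = 0.001924 K/W
R_stainless steel = L/(kA) = 0.0028/(16.9×28.1) = 5.896×10^-6 K/W
R_ceramic-fibre blanket = L/(kA) = 0.16/(0.109×28.1) = 0.05224 K/W
R_gypsum plaster = L/(kA) = 0.026/(0.194×28.1) = 0.004769 K/W
R_total = 0.05894 K/W
Q = ΔT / R_total = 121 / 0.05894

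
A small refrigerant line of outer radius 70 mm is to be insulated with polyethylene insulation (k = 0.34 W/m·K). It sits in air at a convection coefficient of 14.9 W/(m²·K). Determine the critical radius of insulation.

r_cr ≈ 22.8 mm

For a cylinder r_cr = k/h = 0.34/14.9
r_cr = 22.8 mm; since the bare radius (70 mm) is above r_cr, any added insulation will reduce heat loss.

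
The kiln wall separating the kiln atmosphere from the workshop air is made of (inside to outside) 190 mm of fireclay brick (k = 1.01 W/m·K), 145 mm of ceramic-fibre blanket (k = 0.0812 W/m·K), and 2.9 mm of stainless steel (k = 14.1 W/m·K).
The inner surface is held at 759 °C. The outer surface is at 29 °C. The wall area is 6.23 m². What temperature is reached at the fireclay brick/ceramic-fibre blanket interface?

T ≈ 689 °C

Model the wall as resistances in series:
R_fireclay brick = L/(kA) = 0.19/(1.01×6.23) = 0.0302 K/W
R_ceramic-fibre blanket = L/(kA) = 0.145/(0.0812×6.23) = 0.2866 K/W
R_stainless steel = L/(kA) = 0.0029/(14.1×6.23) = 3.301×10^-5 K/W
R_total = 0.3169 K/W;  Q = ΔT/R_total = 730/0.3169 = 2304 W
T_interface = T_inner − Q·ΣR(inner→interface) = 759 − 2300×0.0302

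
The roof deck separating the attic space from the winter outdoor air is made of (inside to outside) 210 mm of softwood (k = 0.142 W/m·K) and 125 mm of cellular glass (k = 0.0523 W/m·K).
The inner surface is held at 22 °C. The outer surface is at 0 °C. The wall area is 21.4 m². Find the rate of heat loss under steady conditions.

Model the wall as resistances in series:
R_softwood = L/(kA) = 0.21/(0.142×21.4) = 0.06911 K/W
R_cellular glass = L/(kA) = 0.125/(0.0523×21.4) = 0.1117 K/W
R_total = 0.1808 K/W
Q = ΔT / R_total = 22 / 0.1808

Q ≈ 122 W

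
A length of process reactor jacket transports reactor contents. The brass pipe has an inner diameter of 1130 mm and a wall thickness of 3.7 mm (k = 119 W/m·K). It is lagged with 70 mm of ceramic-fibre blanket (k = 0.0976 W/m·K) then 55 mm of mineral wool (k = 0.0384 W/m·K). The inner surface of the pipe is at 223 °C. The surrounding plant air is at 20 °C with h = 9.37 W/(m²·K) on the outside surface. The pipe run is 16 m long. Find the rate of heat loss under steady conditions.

Treating each annulus and film as a series resistance:
R_brass pipe wall = ln(568.7/565)/(2π×119×16) = 5.456×10^-7 K/W
R_ceramic-fibre blanket = ln(638.7/568.7)/(2π×0.0976×16) = 0.01183 K/W
R_mineral wool = ln(693.7/638.7)/(2π×0.0384×16) = 0.0214 K/W
R_outer film = 1/(h_o·2πr_oL) = 1/(9.37×2π×0.6937×16) = 0.00153 K/W
R_total = 0.03476 K/W
Q = ΔT/R_total = 203/0.03476

Q ≈ 5840 W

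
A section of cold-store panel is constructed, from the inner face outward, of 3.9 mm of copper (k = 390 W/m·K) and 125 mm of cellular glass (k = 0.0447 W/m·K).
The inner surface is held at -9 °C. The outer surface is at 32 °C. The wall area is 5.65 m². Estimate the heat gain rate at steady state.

Using the resistance-network approach (series):
R_copper = L/(kA) = 0.0039/(390×5.65) = 1.77×10^-6 K/W
R_cellular glass = L/(kA) = 0.125/(0.0447×5.65) = 0.4949 K/W
R_total = 0.4949 K/W
Q = ΔT / R_total = 41 / 0.4949

Q ≈ 82.8 W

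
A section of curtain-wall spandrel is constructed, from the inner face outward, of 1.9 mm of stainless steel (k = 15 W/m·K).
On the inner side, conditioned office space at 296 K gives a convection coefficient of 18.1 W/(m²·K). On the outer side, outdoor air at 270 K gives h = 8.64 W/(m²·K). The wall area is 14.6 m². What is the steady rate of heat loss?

Q ≈ 2220 W

Series thermal resistances:
R_inner film = 1/(h_i·A) = 1/(18.1×14.6) = 0.003784 K/W
R_stainless steel = L/(kA) = 0.0019/(15×14.6) = 8.676×10^-6 K/W
R_outer film = 1/(h_o·A) = 1/(8.64×14.6) = 0.007927 K/W
R_total = 0.01172 K/W
Q = ΔT / R_total = 26 / 0.01172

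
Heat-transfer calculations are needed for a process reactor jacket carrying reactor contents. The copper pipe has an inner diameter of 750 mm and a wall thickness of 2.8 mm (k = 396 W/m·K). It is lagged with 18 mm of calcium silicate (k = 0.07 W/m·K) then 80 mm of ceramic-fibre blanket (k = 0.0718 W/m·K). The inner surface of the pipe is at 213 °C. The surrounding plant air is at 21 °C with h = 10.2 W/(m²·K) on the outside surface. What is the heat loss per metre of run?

q′ ≈ 351 W/m

Radial resistances (cylindrical: R_cond = ln(r_o/r_i)/(2πkL), R_conv = 1/(h·2πrL)):
R_copper pipe wall = ln(377.8/375)/(2π×396×1) = 2.99×10^-6 K/W
R_calcium silicate = ln(395.8/377.8)/(2π×0.07×1) = 0.1058 K/W
R_ceramic-fibre blanket = ln(475.8/395.8)/(2π×0.0718×1) = 0.4081 K/W
R_outer film = 1/(h_o·2πr_oL) = 1/(10.2×2π×0.4758×1) = 0.03279 K/W
R_total = 0.5467 K/W
Q = ΔT/R_total = 192/0.5467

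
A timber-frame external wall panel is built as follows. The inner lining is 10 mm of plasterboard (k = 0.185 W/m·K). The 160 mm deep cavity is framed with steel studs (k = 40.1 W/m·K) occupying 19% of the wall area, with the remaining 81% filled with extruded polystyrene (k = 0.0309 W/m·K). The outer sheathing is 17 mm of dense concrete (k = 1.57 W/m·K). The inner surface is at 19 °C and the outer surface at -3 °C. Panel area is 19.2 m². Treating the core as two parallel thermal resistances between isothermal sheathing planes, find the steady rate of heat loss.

Sheathing layers in series; stud and cavity paths in parallel between them.
R_inner = 0.01/(0.185×19.2) = 0.002815 K/W
R_stud  = 0.16/(40.1×0.19×19.2) = 0.001094 K/W
R_cav   = 0.16/(0.0309×0.81×19.2) = 0.3329 K/W
1/R_core = 1/R_stud + 1/R_cav → R_core = 0.00109 K/W
R_outer = 0.017/(1.57×19.2) = 5.64×10^-4 K/W
R_total = 0.004469 K/W
Q = ΔT/R_total = 22/0.004469

Q ≈ 4920 W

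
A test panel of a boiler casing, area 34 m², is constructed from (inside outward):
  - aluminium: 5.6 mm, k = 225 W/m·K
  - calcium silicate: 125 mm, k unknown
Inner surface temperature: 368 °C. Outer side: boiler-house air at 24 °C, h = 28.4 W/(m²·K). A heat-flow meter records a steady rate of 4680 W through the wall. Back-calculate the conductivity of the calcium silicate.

k ≈ 0.0507 W/(m·K)

Model the wall as resistances in series:
R_aluminium = L/(kA) = 0.0056/(225×34) = 7.32×10^-7 K/W
R_outer film = 1/(h_o·A) = 1/(28.4×34) = 0.001036 K/W
Sum of known resistances R_other = 0.001036 K/W
Total R = ΔT/Q = 344/4680 = 0.0735 K/W
R_calcium silicate = R_total − R_other = 0.07247 K/W
k = L/(R·A) = 0.125/(0.07247×34)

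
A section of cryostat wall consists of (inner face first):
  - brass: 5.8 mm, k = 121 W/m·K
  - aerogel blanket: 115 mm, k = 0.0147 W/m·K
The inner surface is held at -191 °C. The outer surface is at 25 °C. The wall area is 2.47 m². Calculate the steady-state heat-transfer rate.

Using the resistance-network approach (series):
R_brass = L/(kA) = 0.0058/(121×2.47) = 1.941×10^-5 K/W
R_aerogel blanket = L/(kA) = 0.115/(0.0147×2.47) = 3.167 K/W
R_total = 3.167 K/W
Q = ΔT / R_total = 216 / 3.167

Q ≈ 68.2 W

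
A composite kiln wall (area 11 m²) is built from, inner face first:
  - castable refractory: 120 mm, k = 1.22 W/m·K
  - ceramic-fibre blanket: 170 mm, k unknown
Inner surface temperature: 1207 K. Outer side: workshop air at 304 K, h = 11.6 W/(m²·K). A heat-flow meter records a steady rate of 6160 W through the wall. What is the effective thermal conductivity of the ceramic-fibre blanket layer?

Treating each layer as a thermal resistance in series:
R_castable refractory = L/(kA) = 0.12/(1.22×11) = 0.008942 K/W
R_outer film = 1/(h_o·A) = 1/(11.6×11) = 0.007837 K/W
Sum of known resistances R_other = 0.01678 K/W
Total R = ΔT/Q = 903/6160 = 0.1466 K/W
R_ceramic-fibre blanket = R_total − R_other = 0.1298 K/W
k = L/(R·A) = 0.17/(0.1298×11)

k ≈ 0.119 W/(m·K)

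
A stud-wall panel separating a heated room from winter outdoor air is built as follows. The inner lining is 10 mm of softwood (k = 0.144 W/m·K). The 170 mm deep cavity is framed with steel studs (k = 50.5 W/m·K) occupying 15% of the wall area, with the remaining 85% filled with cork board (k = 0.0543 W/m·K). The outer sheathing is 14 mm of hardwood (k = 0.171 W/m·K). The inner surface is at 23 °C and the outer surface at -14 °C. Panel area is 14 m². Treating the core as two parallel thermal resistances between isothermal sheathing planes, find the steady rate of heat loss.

Sheathing layers in series; stud and cavity paths in parallel between them.
R_inner = 0.01/(0.144×14) = 0.00496 K/W
R_stud  = 0.17/(50.5×0.15×14) = 0.001603 K/W
R_cav   = 0.17/(0.0543×0.85×14) = 0.2631 K/W
1/R_core = 1/R_stud + 1/R_cav → R_core = 0.001593 K/W
R_outer = 0.014/(0.171×14) = 0.005848 K/W
R_total = 0.0124 K/W
Q = ΔT/R_total = 37/0.0124

Q ≈ 2980 W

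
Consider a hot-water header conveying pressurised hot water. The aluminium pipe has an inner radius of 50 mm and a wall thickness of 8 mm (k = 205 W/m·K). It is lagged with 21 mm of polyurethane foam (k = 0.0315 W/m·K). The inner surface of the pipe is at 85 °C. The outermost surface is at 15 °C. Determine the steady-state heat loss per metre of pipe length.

q′ ≈ 44.8 W/m

For a radial system each layer contributes R = ln(r_out/r_in)/(2πkL); films add R = 1/(hA).
R_aluminium pipe wall = ln(58/50)/(2π×205×1) = 1.152×10^-4 K/W
R_polyurethane foam = ln(79/58)/(2π×0.0315×1) = 1.561 K/W
R_total = 1.561 K/W
Q = ΔT/R_total = 70/1.561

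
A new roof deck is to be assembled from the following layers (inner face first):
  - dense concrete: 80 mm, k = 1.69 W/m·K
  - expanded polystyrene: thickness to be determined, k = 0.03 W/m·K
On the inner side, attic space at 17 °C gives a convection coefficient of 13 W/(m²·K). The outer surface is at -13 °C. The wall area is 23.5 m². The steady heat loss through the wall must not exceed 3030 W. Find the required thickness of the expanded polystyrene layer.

Treating each layer as a thermal resistance in series:
R_inner film = 1/(h_i·A) = 1/(13×23.5) = 0.003273 K/W
R_dense concrete = L/(kA) = 0.08/(1.69×23.5) = 0.002014 K/W
Sum of the known resistances R_other = 0.005288 K/W
Required total resistance R_tot = ΔT/Q_allow = 30/3030 = 0.009901 K/W
R_expanded polystyrene = R_tot − R_other = 0.004613 K/W
L = R·k·A = 0.004613×0.03×23.5

L ≈ 3.25 mm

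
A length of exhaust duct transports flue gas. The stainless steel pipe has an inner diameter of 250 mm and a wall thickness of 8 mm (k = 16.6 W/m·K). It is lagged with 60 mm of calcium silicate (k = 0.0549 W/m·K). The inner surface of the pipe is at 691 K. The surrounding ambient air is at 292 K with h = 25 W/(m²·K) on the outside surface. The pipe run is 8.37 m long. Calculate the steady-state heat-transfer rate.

Q ≈ 3000 W

For a radial system each layer contributes R = ln(r_out/r_in)/(2πkL); films add R = 1/(hA).
R_stainless steel pipe wall = ln(133/125)/(2π×16.6×8.37) = 7.106×10^-5 K/W
R_calcium silicate = ln(193/133)/(2π×0.0549×8.37) = 0.129 K/W
R_outer film = 1/(h_o·2πr_oL) = 1/(25×2π×0.193×8.37) = 0.003941 K/W
R_total = 0.133 K/W
Q = ΔT/R_total = 399/0.133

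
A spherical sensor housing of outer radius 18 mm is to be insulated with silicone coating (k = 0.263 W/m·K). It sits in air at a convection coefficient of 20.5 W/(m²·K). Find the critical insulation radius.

For a sphere r_cr = 2k/h = 2×0.263/20.5
r_cr = 25.7 mm; since the bare radius (18 mm) is below r_cr, adding a thin layer of insulation will *increase* heat loss.

r_cr ≈ 25.7 mm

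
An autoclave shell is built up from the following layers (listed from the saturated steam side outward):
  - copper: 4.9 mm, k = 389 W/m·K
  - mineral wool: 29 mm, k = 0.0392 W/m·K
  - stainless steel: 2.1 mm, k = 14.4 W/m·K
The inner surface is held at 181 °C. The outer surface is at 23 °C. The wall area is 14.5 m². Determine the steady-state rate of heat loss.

Treating each layer as a thermal resistance in series:
R_copper = L/(kA) = 0.0049/(389×14.5) = 8.687×10^-7 K/W
R_mineral wool = L/(kA) = 0.029/(0.0392×14.5) = 0.05102 K/W
R_stainless steel = L/(kA) = 0.0021/(14.4×14.5) = 1.006×10^-5 K/W
R_total = 0.05103 K/W
Q = ΔT / R_total = 158 / 0.05103

Q ≈ 3100 W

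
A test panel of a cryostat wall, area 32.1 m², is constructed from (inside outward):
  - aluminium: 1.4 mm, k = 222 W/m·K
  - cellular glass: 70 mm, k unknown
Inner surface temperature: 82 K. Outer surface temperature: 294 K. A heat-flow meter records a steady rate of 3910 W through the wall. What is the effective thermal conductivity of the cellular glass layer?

k ≈ 0.0402 W/(m·K)

Series thermal resistances:
R_aluminium = L/(kA) = 0.0014/(222×32.1) = 1.965×10^-7 K/W
Sum of known resistances R_other = 1.965×10^-7 K/W
Total R = ΔT/Q = 212/3910 = 0.05422 K/W
R_cellular glass = R_total − R_other = 0.05422 K/W
k = L/(R·A) = 0.07/(0.05422×32.1)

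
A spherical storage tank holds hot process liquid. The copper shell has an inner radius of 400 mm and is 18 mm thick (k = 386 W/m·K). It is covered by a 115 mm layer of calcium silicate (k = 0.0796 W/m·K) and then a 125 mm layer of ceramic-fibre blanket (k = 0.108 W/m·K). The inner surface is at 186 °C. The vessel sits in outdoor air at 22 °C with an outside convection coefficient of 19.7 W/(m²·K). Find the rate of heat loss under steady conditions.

Radial (spherical) resistances in series:
R_copper shell = (1/0.4 − 1/0.418)/(4π×386) = 2.219×10^-5 K/W
R_calcium silicate = (1/0.418 − 1/0.533)/(4π×0.0796) = 0.516 K/W
R_ceramic-fibre blanket = (1/0.533 − 1/0.658)/(4π×0.108) = 0.2626 K/W
R_outer film = 1/(h·4πr_o²) = 1/(19.7×4π×0.658²) = 0.00933 K/W
R_total = 0.788 K/W
Q = ΔT/R_total = 164/0.788

Q ≈ 208 W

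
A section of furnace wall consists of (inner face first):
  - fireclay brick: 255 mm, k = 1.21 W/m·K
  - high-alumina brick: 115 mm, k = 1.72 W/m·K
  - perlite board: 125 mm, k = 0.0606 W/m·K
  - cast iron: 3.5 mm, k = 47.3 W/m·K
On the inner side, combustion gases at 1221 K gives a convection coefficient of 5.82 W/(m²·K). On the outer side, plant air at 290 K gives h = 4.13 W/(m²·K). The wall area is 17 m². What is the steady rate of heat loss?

Model the wall as resistances in series:
R_inner film = 1/(h_i·A) = 1/(5.82×17) = 0.01011 K/W
R_fireclay brick = L/(kA) = 0.255/(1.21×17) = 0.0124 K/W
R_high-alumina brick = L/(kA) = 0.115/(1.72×17) = 0.003933 K/W
R_perlite board = L/(kA) = 0.125/(0.0606×17) = 0.1213 K/W
R_cast iron = L/(kA) = 0.0035/(47.3×17) = 4.353×10^-6 K/W
R_outer film = 1/(h_o·A) = 1/(4.13×17) = 0.01424 K/W
R_total = 0.162 K/W
Q = ΔT / R_total = 931 / 0.162

Q ≈ 5750 W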